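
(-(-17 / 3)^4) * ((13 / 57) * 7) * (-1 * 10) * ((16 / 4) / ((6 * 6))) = 76004110 / 41553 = 1829.09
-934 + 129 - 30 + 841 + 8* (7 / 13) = 134 / 13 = 10.31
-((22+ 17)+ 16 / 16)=-40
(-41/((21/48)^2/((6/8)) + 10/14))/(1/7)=-385728/1303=-296.03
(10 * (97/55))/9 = 194/99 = 1.96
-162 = -162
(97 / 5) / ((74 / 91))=8827 / 370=23.86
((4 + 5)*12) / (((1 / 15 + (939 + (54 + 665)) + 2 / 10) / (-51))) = -41310 / 12437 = -3.32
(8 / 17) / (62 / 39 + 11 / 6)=208 / 1513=0.14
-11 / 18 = -0.61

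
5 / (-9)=-5 / 9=-0.56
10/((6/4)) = 20/3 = 6.67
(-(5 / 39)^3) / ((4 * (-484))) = 125 / 114841584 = 0.00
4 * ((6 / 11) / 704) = 3 / 968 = 0.00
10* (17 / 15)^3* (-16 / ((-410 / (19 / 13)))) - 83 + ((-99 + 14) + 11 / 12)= -1196273917 / 7195500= -166.25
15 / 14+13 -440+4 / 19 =-113241 / 266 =-425.72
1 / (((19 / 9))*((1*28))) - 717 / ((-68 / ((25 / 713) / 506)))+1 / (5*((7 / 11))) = 0.33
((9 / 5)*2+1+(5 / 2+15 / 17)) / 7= 1357 / 1190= 1.14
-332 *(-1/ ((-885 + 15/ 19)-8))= -1577/ 4238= -0.37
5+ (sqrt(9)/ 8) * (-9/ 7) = 253/ 56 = 4.52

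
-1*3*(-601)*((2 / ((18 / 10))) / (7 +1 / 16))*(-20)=-1923200 / 339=-5673.16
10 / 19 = 0.53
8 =8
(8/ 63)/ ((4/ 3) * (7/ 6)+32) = 4/ 1057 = 0.00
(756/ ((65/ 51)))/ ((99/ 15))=12852/ 143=89.87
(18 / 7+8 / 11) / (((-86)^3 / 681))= -86487 / 24488156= -0.00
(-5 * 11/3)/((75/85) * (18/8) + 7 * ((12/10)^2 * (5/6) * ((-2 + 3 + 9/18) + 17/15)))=-93500/122937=-0.76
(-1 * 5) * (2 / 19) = -10 / 19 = -0.53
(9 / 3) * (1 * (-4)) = -12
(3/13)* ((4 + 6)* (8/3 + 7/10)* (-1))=-101/13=-7.77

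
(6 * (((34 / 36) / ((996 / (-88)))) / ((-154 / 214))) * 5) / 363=18190 / 1898127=0.01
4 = 4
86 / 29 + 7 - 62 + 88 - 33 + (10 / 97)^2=812074 / 272861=2.98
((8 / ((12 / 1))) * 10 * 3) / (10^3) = 1 / 50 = 0.02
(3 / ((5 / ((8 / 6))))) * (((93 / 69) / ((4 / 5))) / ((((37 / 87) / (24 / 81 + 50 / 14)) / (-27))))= -1971507 / 5957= -330.96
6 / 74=3 / 37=0.08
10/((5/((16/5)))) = 32/5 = 6.40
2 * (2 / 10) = 2 / 5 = 0.40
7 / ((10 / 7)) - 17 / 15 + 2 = 173 / 30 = 5.77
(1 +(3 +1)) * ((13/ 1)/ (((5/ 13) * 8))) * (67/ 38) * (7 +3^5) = 1415375/ 152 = 9311.68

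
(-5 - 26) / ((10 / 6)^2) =-279 / 25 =-11.16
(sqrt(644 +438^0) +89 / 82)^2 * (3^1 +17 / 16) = 5785 * sqrt(645) / 656 +282418565 / 107584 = 2849.06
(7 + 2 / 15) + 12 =287 / 15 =19.13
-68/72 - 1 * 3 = -71/18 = -3.94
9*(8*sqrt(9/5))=216*sqrt(5)/5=96.60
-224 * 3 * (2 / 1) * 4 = -5376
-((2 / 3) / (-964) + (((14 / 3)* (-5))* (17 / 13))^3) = 812246657773 / 28591758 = 28408.42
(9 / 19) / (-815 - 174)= -9 / 18791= -0.00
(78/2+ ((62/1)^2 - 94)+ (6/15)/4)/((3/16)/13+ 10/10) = 3940664/1055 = 3735.23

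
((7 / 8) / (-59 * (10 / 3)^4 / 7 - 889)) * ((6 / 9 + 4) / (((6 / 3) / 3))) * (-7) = 194481 / 8752504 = 0.02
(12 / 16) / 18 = 1 / 24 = 0.04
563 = 563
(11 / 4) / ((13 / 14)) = 77 / 26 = 2.96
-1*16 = -16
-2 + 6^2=34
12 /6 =2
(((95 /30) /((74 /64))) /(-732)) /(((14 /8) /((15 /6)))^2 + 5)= -7600 /11151837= -0.00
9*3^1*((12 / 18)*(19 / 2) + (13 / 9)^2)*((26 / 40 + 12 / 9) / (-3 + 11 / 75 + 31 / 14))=-129115 / 183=-705.55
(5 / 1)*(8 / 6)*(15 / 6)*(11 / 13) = 550 / 39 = 14.10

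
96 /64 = 3 /2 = 1.50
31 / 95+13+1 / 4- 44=-11561 / 380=-30.42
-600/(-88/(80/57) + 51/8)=8000/751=10.65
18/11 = 1.64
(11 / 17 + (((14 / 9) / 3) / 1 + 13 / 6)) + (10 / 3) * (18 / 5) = 14075 / 918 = 15.33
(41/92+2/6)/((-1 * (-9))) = 215/2484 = 0.09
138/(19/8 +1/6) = 54.30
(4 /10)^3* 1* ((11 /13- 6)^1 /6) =-0.05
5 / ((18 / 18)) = 5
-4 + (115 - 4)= 107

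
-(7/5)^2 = -49/25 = -1.96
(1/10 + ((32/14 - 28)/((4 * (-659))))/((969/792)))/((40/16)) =1608799/37249975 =0.04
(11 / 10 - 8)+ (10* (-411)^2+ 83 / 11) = 185813171 / 110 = 1689210.65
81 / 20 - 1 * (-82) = 1721 / 20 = 86.05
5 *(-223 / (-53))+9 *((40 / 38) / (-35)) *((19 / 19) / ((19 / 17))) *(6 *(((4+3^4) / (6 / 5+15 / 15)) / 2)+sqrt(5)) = -10362245 / 1473241 - 612 *sqrt(5) / 2527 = -7.58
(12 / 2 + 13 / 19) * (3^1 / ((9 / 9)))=381 / 19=20.05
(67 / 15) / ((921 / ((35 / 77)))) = 67 / 30393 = 0.00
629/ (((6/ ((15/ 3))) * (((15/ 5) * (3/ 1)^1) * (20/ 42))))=4403/ 36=122.31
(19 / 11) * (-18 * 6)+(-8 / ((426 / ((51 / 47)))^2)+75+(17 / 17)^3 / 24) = -327797897245 / 2939790216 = -111.50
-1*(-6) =6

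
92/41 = 2.24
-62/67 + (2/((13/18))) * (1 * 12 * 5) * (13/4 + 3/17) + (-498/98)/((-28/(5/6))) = 23100301977/40630408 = 568.55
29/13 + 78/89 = 3595/1157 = 3.11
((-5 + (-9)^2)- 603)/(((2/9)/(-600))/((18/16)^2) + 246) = -28813725/13450034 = -2.14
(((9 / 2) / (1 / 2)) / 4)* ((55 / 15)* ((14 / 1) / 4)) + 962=7927 / 8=990.88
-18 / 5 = -3.60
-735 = -735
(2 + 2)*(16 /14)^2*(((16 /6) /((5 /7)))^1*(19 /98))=19456 /5145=3.78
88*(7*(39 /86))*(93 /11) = 101556 /43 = 2361.77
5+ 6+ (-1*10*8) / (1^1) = -69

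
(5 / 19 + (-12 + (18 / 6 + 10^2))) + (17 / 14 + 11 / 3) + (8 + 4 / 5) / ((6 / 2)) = 131773 / 1330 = 99.08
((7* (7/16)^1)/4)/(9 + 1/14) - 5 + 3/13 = -247509/52832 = -4.68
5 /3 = 1.67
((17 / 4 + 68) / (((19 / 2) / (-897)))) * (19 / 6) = -21602.75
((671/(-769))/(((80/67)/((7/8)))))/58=-314699/28545280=-0.01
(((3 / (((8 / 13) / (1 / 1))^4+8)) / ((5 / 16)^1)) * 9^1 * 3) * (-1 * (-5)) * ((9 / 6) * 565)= 1307094165 / 9691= 134877.12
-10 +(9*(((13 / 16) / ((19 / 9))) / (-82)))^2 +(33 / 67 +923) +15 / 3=38240727908379 / 41634147328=918.49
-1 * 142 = -142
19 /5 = 3.80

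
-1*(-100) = 100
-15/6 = -5/2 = -2.50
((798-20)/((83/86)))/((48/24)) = 33454/83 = 403.06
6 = 6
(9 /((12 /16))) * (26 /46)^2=2028 /529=3.83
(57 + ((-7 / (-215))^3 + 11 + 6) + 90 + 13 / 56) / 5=32.85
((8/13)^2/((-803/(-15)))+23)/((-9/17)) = -53077757/1221363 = -43.46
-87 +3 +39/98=-8193/98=-83.60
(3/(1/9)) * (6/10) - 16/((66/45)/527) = -315309/55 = -5732.89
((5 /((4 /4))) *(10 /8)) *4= 25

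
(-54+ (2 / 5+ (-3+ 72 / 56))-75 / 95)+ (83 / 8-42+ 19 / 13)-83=-11706521 / 69160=-169.27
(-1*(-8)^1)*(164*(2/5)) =524.80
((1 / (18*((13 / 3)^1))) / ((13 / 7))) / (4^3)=7 / 64896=0.00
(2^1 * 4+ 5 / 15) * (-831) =-6925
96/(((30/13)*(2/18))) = 374.40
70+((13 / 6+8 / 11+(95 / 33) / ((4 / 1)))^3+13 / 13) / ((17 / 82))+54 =258083319 / 724064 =356.44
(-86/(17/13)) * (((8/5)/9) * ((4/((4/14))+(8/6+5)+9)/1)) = -342.95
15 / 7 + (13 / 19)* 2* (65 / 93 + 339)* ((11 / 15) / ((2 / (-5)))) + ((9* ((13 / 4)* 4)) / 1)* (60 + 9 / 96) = 7339330573 / 1187424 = 6180.88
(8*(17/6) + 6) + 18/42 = 611/21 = 29.10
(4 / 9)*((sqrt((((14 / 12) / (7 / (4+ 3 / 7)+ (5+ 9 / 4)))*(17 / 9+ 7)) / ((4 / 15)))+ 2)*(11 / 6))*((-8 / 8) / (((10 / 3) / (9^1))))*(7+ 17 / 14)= -74.07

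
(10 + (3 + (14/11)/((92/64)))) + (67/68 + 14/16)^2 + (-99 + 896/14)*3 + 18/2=-368060123/4679488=-78.65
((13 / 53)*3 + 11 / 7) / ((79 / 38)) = 32528 / 29309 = 1.11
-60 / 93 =-20 / 31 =-0.65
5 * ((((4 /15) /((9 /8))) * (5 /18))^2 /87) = 1280 /5137263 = 0.00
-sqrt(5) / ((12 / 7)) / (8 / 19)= -133 * sqrt(5) / 96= -3.10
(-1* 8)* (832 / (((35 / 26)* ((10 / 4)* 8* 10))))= -21632 / 875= -24.72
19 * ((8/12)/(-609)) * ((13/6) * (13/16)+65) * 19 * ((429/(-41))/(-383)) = -11408683/15828624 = -0.72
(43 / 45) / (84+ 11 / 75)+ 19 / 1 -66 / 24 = 1231505 / 75732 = 16.26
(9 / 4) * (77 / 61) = 693 / 244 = 2.84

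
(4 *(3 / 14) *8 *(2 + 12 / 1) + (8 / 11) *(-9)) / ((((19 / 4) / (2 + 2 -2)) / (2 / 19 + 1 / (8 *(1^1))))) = 34440 / 3971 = 8.67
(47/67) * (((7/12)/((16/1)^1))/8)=329/102912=0.00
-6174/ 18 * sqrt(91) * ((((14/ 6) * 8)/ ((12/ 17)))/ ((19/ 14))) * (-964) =1101732464 * sqrt(91)/ 171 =61461157.13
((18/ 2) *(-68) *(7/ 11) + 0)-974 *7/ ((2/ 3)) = -116781/ 11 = -10616.45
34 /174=17 /87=0.20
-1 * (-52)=52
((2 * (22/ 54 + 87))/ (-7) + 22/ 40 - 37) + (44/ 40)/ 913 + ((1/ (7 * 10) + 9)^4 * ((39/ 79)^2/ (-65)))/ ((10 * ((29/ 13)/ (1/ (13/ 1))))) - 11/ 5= -63.71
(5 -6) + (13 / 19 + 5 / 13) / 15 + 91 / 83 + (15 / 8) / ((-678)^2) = 21065072141 / 125653089120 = 0.17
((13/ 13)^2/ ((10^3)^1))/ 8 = 1/ 8000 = 0.00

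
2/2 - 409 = -408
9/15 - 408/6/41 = -1.06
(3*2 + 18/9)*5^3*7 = 7000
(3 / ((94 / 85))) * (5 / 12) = 425 / 376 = 1.13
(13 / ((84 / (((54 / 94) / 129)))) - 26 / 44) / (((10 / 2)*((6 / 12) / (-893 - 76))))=356003817 / 1556170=228.77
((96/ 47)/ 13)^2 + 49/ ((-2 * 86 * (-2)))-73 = -9353373919/ 128422424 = -72.83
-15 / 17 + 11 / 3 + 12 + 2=856 / 51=16.78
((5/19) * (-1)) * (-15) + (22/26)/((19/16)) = 1151/247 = 4.66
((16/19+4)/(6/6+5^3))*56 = 368/171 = 2.15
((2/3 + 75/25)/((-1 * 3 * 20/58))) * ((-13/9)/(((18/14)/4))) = 58058/3645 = 15.93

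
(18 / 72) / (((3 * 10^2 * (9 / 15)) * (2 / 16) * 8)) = 1 / 720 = 0.00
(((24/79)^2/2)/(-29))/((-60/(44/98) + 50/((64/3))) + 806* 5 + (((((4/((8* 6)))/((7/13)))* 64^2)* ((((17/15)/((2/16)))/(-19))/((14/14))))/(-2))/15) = -9101030400/22355925691674523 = -0.00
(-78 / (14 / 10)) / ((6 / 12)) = -780 / 7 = -111.43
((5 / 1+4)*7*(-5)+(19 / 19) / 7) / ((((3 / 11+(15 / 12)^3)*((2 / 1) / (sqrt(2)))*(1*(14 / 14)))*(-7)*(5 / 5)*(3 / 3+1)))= 387904*sqrt(2) / 76783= 7.14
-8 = -8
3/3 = 1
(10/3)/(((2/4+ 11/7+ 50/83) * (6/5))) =29050/27963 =1.04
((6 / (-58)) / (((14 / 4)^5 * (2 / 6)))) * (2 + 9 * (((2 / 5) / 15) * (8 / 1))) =-576 / 248675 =-0.00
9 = 9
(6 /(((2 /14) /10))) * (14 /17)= 345.88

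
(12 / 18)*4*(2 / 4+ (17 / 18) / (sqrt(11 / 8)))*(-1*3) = -136*sqrt(22) / 99 - 4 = -10.44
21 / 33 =7 / 11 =0.64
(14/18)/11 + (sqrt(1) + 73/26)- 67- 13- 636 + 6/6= -1830427/2574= -711.12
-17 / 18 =-0.94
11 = 11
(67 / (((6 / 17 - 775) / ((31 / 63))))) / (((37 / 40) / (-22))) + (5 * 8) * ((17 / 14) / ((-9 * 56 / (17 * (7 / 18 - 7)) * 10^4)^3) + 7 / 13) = 8371381952766151938749435269 / 371225303247052800000000000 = 22.55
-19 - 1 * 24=-43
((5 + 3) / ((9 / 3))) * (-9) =-24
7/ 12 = 0.58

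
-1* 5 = -5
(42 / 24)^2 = 49 / 16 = 3.06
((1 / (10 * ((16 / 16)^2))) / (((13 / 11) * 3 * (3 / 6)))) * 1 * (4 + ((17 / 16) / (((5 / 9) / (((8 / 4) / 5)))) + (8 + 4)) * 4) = 30283 / 9750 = 3.11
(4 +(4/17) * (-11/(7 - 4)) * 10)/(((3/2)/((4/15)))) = -1888/2295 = -0.82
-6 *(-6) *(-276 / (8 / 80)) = -99360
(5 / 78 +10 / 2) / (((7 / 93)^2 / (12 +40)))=2277570 / 49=46481.02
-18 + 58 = 40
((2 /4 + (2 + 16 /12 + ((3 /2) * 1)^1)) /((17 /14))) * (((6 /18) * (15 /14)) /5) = 16 /51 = 0.31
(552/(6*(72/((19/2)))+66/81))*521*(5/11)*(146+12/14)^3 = 400694626876596480/44796829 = 8944709610.51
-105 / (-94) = 105 / 94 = 1.12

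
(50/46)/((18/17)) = 425/414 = 1.03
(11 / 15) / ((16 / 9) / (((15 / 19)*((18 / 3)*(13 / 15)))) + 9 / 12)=0.62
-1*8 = -8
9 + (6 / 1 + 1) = 16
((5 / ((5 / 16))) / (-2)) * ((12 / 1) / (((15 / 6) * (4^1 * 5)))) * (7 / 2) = -168 / 25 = -6.72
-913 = -913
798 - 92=706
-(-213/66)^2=-5041/484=-10.42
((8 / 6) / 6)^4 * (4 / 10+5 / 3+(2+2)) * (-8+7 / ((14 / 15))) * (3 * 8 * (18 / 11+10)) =-745472 / 360855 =-2.07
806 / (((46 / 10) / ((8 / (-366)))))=-16120 / 4209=-3.83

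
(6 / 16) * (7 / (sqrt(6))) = 7 * sqrt(6) / 16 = 1.07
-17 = -17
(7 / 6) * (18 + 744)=889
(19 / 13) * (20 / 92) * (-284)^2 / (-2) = -3831160 / 299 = -12813.24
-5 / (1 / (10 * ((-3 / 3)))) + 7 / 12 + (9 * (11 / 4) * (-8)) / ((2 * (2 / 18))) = -10085 / 12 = -840.42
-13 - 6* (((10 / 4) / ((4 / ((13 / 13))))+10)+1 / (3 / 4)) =-339 / 4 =-84.75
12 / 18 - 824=-2470 / 3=-823.33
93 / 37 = 2.51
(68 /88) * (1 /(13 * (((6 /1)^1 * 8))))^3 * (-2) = -17 /2672676864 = -0.00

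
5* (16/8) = 10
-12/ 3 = -4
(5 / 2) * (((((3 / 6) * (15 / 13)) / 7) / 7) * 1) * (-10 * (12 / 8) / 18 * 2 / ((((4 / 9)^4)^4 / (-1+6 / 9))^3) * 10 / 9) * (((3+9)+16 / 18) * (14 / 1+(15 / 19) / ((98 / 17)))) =1388049867725085994044883004107439774871962666413125 / 46986024094596922616838459114913792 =29541760437753285.27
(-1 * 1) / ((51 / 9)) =-3 / 17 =-0.18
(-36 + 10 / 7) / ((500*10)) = -121 / 17500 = -0.01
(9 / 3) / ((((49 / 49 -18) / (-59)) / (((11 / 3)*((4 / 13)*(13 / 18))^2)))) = 1.89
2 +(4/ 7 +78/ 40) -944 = -131527/ 140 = -939.48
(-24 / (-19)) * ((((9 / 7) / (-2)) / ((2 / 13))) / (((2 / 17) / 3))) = -17901 / 133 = -134.59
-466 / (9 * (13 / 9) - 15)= 233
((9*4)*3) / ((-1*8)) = -27 / 2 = -13.50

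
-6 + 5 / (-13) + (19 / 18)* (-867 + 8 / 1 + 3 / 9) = -320377 / 351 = -912.75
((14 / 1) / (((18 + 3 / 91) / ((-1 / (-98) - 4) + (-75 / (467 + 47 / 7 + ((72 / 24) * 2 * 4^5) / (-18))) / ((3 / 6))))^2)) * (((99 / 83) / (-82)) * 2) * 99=-448122043388448 / 137709608077069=-3.25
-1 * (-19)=19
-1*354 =-354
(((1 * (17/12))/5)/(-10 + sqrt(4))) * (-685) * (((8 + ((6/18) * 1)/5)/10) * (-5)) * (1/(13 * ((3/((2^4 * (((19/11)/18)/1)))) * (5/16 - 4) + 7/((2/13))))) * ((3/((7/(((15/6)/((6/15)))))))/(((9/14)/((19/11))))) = -46242295/32689683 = -1.41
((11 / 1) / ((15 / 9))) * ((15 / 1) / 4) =99 / 4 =24.75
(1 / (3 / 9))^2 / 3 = 3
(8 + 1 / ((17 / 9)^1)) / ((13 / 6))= 870 / 221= 3.94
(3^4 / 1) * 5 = 405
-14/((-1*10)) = 1.40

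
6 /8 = 3 /4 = 0.75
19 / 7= 2.71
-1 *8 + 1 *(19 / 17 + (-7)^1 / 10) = -1289 / 170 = -7.58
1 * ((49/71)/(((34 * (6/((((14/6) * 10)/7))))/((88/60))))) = 539/32589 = 0.02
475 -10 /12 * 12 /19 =9015 /19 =474.47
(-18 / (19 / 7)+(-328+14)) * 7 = -2244.42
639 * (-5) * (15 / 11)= -47925 / 11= -4356.82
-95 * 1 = -95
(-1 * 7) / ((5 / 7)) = -49 / 5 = -9.80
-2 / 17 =-0.12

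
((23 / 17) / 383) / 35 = 23 / 227885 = 0.00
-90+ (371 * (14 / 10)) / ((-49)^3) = -1080503 / 12005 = -90.00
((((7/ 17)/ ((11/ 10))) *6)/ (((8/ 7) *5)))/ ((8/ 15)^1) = 0.74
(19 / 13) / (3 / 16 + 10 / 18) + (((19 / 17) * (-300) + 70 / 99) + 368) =82826182 / 2341053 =35.38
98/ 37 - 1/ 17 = 1629/ 629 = 2.59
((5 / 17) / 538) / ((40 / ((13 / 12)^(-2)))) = 9 / 772837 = 0.00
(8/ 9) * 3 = 8/ 3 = 2.67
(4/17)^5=1024/1419857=0.00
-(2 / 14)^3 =-1 / 343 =-0.00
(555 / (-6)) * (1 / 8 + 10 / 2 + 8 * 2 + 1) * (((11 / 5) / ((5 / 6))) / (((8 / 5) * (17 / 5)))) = -1080585 / 1088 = -993.18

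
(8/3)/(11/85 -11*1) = -170/693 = -0.25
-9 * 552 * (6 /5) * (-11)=327888 /5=65577.60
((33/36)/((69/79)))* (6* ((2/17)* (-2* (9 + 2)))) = -19118/1173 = -16.30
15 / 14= 1.07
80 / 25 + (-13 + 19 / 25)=-226 / 25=-9.04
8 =8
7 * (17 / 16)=119 / 16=7.44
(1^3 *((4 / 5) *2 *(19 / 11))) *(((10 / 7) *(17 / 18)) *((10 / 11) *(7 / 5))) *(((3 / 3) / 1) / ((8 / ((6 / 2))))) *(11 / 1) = 646 / 33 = 19.58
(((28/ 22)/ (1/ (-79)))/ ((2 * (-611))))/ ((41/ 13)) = 553/ 21197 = 0.03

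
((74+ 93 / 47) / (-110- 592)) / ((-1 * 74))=3571 / 2441556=0.00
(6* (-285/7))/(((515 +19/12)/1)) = -20520/43393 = -0.47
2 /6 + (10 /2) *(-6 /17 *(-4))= 377 /51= 7.39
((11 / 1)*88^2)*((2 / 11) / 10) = 7744 / 5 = 1548.80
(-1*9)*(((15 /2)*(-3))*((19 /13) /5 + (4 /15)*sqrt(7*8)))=1539 /26 + 108*sqrt(14)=463.29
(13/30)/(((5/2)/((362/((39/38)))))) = 13756/225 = 61.14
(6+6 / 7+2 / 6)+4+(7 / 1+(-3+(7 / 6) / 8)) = 5153 / 336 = 15.34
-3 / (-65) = 3 / 65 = 0.05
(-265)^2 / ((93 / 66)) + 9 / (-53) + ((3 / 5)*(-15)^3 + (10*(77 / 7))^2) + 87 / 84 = 2756235935 / 46004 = 59912.96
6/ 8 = 3/ 4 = 0.75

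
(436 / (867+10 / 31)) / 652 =3379 / 4382581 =0.00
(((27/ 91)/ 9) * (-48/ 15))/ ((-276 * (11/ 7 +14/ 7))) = 4/ 37375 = 0.00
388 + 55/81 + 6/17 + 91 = 661004/1377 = 480.03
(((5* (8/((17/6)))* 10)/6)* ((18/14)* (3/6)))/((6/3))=900/119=7.56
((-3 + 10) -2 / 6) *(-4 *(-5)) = 400 / 3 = 133.33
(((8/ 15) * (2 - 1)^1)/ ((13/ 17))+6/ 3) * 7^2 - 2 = 25384/ 195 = 130.17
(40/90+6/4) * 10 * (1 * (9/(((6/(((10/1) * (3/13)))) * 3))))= 875/39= 22.44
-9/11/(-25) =9/275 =0.03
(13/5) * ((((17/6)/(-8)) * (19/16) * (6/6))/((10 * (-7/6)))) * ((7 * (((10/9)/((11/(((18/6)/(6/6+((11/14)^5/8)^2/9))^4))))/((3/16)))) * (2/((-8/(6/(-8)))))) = 227504386798098281845150460219725313593235007227609713999872/42407675460463773876021556933229439543647197434564888199255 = 5.36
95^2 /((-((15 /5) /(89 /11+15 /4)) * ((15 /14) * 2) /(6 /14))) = -940405 /132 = -7124.28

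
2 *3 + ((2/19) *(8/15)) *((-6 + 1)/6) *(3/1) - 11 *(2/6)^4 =8809/1539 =5.72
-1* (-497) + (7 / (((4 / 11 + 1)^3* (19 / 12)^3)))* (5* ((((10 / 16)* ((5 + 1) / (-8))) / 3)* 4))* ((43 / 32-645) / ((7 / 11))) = 369739137 / 137180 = 2695.28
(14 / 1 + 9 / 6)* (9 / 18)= 31 / 4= 7.75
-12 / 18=-2 / 3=-0.67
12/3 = 4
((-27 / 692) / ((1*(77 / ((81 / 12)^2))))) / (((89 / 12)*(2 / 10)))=-295245 / 18969104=-0.02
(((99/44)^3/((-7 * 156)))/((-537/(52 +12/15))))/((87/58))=891/1303120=0.00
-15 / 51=-5 / 17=-0.29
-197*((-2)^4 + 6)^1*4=-17336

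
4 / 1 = 4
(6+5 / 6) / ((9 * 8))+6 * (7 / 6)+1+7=6521 / 432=15.09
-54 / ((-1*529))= 54 / 529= 0.10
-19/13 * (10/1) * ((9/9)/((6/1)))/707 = -95/27573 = -0.00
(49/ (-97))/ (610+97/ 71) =-497/ 601497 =-0.00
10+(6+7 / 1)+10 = 33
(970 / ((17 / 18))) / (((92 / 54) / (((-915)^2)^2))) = 165219911094318750 / 391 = 422557317376774.30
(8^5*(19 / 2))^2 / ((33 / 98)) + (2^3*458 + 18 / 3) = 287779081317.52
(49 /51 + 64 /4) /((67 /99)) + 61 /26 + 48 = 75.41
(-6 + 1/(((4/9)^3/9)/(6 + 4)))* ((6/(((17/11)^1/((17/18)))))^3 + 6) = 16230403/288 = 56355.57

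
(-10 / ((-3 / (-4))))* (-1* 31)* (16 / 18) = 9920 / 27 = 367.41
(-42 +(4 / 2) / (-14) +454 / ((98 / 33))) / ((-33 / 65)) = -352690 / 1617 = -218.11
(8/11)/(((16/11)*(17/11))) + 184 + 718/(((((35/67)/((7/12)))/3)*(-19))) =93232/1615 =57.73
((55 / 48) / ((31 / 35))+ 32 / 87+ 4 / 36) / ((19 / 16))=229475 / 153729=1.49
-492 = -492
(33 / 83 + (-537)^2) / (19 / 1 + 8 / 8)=1196733 / 83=14418.47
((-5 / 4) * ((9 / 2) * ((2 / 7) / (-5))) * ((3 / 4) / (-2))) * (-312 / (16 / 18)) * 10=47385 / 112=423.08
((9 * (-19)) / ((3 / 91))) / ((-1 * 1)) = 5187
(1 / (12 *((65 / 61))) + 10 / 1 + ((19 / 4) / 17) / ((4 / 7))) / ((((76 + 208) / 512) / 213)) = 4483864 / 1105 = 4057.80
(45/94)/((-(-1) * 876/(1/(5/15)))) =45/27448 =0.00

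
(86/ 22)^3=79507/ 1331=59.73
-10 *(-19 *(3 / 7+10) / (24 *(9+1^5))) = 1387 / 168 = 8.26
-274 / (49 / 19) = -5206 / 49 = -106.24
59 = 59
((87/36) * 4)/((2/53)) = 1537/6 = 256.17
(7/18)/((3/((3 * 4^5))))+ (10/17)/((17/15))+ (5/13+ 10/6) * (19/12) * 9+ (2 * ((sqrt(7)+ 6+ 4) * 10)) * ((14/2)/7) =20 * sqrt(7)+ 21233618/33813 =680.89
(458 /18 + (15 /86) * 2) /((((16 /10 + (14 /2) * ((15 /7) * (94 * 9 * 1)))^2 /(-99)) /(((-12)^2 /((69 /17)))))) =-0.00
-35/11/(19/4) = -140/209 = -0.67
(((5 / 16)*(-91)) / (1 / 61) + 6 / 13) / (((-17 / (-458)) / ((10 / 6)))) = -413023255 / 5304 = -77870.15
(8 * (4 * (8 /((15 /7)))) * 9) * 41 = 220416 /5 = 44083.20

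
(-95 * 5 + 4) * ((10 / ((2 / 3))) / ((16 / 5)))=-35325 / 16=-2207.81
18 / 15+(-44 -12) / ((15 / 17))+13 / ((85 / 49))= -13967 / 255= -54.77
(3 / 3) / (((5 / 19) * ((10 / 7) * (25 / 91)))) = 12103 / 1250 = 9.68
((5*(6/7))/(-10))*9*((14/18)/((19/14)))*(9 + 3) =-504/19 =-26.53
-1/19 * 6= -0.32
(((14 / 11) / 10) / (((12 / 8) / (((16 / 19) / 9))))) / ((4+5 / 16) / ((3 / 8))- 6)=448 / 310365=0.00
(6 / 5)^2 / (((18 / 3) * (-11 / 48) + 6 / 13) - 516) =-0.00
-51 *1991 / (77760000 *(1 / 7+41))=-236929 / 7464960000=-0.00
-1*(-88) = 88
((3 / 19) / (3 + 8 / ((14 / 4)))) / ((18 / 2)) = 7 / 2109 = 0.00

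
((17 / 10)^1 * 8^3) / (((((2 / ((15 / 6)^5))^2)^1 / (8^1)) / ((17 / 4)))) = 70556640.62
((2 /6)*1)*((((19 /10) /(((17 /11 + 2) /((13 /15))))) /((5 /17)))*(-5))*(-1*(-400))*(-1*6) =56848 /9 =6316.44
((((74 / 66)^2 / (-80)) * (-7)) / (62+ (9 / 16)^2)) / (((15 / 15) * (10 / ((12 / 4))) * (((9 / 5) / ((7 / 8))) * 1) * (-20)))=-9583 / 744549300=-0.00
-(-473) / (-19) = -473 / 19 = -24.89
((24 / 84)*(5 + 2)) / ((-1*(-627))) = 2 / 627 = 0.00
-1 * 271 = -271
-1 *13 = -13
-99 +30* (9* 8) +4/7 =14431/7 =2061.57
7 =7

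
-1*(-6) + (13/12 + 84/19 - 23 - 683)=-158345/228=-694.50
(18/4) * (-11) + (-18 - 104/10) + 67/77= -59313/770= -77.03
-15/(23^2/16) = -240/529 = -0.45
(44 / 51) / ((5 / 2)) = 88 / 255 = 0.35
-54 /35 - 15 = -579 /35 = -16.54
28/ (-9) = -28/ 9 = -3.11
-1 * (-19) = 19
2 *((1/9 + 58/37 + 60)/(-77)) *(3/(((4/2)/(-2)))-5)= 328624/25641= 12.82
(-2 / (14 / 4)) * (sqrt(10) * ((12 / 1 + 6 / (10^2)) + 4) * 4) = -6424 * sqrt(10) / 175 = -116.08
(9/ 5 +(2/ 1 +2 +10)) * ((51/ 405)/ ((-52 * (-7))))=1343/ 245700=0.01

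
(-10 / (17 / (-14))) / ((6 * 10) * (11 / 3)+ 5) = 28 / 765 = 0.04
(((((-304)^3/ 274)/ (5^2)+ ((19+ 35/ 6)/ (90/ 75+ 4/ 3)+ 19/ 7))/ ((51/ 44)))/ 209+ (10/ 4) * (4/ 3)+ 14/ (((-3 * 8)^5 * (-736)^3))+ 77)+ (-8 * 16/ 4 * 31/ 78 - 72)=-64557796062188210245095563/ 3036111713430695785267200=-21.26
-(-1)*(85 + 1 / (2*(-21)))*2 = 3569 / 21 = 169.95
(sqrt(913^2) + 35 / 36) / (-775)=-32903 / 27900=-1.18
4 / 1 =4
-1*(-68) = 68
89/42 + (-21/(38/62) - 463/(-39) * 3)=3.47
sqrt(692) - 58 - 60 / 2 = -88+2 * sqrt(173) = -61.69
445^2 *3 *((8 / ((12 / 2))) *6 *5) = 23763000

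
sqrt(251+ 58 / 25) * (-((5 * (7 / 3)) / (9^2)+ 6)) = -1493 * sqrt(6333) / 1215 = -97.79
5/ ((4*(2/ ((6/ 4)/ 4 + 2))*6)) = 95/ 384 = 0.25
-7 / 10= -0.70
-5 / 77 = -0.06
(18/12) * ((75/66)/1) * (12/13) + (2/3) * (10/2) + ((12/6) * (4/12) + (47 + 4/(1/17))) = 17242/143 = 120.57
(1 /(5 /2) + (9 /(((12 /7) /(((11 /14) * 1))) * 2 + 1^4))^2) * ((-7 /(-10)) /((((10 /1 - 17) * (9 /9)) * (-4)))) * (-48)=-335802 /87025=-3.86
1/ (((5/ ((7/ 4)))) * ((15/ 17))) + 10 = 3119/ 300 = 10.40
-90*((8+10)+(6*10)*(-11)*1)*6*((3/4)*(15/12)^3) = 16250625/32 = 507832.03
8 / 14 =4 / 7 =0.57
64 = 64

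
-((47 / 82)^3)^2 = -10779215329 / 304006671424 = -0.04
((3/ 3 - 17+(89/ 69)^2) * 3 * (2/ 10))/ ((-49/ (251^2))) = 860026651/ 77763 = 11059.59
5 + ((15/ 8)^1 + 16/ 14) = 449/ 56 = 8.02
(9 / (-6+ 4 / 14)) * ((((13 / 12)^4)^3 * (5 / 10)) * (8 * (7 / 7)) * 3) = -163086595857367 / 3302259425280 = -49.39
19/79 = 0.24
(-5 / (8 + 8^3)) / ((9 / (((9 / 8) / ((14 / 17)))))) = -17 / 11648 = -0.00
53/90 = 0.59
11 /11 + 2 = 3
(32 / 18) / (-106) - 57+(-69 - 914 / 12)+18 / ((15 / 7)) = -924347 / 4770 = -193.78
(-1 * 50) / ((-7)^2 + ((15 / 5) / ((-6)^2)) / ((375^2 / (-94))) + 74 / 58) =-1223437500 / 1230186137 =-0.99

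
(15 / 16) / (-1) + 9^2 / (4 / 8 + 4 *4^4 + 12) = -9501 / 11056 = -0.86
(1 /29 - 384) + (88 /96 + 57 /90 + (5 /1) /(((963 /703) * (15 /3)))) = -213186623 /558540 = -381.69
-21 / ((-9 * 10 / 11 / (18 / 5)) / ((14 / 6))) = 539 / 25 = 21.56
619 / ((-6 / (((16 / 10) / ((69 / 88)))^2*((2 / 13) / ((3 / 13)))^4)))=-2454290432 / 28923075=-84.86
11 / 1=11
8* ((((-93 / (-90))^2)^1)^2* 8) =3694084 / 50625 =72.97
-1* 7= -7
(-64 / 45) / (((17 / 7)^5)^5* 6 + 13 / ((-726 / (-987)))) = -0.00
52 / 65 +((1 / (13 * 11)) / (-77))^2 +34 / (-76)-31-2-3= -821172885343 / 23036002990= -35.65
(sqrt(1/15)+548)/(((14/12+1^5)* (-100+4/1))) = -137/52- sqrt(15)/3120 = -2.64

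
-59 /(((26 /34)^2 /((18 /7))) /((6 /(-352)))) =4.42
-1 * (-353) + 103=456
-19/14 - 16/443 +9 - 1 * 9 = -8641/6202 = -1.39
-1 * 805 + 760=-45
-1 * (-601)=601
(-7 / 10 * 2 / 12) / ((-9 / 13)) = 91 / 540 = 0.17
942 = 942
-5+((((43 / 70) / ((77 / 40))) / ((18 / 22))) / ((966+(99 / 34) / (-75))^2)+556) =551.00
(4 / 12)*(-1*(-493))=164.33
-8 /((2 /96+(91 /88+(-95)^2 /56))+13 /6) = -9856 /202519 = -0.05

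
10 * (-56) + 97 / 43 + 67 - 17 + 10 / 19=-414397 / 817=-507.22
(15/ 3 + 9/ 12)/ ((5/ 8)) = 46/ 5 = 9.20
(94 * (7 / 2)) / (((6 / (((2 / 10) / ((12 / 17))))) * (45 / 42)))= 39151 / 2700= 14.50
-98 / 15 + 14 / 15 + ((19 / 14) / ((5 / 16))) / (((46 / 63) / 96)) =13004 / 23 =565.39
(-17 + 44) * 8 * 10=2160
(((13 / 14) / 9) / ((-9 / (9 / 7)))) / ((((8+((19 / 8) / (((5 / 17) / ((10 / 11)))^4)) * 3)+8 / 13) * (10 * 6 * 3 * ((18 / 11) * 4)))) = -27217619 / 1433617057918080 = -0.00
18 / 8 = 9 / 4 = 2.25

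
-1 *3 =-3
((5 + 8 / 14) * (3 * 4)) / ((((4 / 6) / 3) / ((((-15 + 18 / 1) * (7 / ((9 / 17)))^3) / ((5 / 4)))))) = 25036648 / 15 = 1669109.87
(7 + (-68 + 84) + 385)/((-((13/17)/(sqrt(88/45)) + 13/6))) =-15564384/77389 + 374544 * sqrt(110)/77389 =-150.36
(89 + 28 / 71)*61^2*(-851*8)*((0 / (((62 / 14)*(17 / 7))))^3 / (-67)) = 0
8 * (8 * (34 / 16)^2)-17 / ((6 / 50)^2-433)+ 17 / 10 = 393393481 / 1353080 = 290.74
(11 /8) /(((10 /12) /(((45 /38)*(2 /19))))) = 297 /1444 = 0.21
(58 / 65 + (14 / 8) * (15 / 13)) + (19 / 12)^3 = 772859 / 112320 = 6.88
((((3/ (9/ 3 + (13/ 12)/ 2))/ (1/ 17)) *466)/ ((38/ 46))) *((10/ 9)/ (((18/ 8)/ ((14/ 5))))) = 11231.96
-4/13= -0.31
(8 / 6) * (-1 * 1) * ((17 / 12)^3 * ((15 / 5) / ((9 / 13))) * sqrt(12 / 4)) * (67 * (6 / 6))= -4279223 * sqrt(3) / 3888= -1906.34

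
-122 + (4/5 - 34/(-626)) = -189593/1565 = -121.15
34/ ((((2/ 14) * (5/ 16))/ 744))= 2833152/ 5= 566630.40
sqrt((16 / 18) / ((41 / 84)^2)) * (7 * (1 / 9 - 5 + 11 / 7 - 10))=-46984 * sqrt(2) / 369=-180.07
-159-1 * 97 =-256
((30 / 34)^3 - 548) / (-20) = 2688949 / 98260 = 27.37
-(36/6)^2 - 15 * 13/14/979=-493611/13706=-36.01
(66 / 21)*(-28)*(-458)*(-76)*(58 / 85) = -177660032 / 85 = -2090118.02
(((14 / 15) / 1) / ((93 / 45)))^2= 196 / 961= 0.20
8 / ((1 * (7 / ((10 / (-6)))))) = -40 / 21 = -1.90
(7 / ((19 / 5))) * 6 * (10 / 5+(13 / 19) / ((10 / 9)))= 10437 / 361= 28.91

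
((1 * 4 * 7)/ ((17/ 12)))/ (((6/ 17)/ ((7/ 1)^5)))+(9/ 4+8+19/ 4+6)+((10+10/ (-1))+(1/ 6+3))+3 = 941219.17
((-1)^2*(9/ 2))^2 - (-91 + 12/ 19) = 8407/ 76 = 110.62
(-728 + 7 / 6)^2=528286.69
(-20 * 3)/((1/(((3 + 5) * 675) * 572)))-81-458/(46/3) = -4262546550/23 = -185328110.87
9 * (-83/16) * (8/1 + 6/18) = -6225/16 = -389.06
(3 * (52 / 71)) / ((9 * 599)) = 52 / 127587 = 0.00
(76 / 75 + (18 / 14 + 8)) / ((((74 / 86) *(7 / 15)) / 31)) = 7207531 / 9065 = 795.09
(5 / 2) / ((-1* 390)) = -1 / 156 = -0.01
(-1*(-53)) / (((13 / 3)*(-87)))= -53 / 377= -0.14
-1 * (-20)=20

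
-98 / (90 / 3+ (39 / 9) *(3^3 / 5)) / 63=-0.03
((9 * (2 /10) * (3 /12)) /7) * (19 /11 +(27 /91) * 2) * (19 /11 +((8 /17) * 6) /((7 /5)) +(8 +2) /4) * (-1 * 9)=-3075900561 /366886520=-8.38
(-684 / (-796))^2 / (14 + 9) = 29241 / 910823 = 0.03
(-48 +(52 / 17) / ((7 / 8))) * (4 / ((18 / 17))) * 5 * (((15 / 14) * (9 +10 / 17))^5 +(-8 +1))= -144599151897518565595 / 1503402805737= -96181243.87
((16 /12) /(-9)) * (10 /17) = -40 /459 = -0.09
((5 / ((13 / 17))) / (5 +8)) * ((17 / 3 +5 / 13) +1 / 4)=83555 / 26364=3.17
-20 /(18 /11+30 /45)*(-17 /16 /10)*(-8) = -561 /76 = -7.38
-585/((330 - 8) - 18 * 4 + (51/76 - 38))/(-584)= 11115/2359798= 0.00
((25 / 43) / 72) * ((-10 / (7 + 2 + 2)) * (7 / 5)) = -175 / 17028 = -0.01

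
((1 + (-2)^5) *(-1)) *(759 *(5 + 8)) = 305877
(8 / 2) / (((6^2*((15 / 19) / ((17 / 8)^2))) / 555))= 203167 / 576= 352.72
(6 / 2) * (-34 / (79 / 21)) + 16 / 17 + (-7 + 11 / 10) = -430737 / 13430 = -32.07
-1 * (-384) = 384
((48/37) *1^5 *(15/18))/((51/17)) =40/111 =0.36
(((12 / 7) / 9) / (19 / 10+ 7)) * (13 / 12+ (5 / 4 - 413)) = -7040 / 801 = -8.79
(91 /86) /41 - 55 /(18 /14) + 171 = 4069823 /31734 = 128.25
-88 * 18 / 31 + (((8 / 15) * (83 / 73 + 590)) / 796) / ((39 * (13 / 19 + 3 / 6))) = -605656799132 / 11855121525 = -51.09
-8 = -8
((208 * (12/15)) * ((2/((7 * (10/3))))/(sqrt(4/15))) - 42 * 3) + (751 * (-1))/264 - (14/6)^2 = -106.67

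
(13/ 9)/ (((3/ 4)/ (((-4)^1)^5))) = -53248/ 27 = -1972.15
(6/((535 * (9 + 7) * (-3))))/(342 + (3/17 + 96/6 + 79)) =-17/31808960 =-0.00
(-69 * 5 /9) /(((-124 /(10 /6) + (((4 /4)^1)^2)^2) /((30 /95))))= 1150 /6973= 0.16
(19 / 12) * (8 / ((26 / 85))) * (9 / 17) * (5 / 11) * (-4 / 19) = -300 / 143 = -2.10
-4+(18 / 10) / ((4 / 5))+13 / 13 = -3 / 4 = -0.75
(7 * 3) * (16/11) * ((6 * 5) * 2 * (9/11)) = 181440/121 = 1499.50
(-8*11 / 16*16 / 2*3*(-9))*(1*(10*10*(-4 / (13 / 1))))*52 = -1900800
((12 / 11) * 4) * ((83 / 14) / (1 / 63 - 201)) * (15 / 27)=-4980 / 69641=-0.07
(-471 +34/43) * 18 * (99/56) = -18015129/1204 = -14962.73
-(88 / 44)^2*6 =-24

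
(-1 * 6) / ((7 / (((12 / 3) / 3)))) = -1.14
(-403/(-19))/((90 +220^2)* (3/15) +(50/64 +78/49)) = 631904/288993515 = 0.00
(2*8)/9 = 16/9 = 1.78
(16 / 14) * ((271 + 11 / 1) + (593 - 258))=4936 / 7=705.14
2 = 2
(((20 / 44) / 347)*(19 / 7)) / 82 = 95 / 2190958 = 0.00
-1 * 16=-16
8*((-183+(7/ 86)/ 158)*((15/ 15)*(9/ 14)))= -22379373/ 23779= -941.14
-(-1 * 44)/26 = 22/13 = 1.69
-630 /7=-90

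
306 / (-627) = -102 / 209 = -0.49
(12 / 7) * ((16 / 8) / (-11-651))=-12 / 2317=-0.01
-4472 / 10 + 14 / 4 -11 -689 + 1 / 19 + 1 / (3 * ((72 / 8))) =-5866721 / 5130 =-1143.61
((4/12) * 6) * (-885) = -1770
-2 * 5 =-10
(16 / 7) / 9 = 16 / 63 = 0.25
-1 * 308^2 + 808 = -94056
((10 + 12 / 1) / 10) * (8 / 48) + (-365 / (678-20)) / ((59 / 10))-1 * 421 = -245002159 / 582330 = -420.73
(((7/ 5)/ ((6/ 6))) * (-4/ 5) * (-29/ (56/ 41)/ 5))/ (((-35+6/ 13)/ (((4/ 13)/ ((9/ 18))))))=-4756/ 56125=-0.08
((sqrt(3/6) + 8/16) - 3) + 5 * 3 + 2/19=sqrt(2)/2 + 479/38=13.31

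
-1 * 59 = -59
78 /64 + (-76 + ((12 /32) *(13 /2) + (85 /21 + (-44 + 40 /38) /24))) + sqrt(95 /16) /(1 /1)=-894853 /12768 + sqrt(95) /4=-67.65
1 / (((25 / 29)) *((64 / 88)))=319 / 200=1.60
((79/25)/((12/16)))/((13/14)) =4424/975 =4.54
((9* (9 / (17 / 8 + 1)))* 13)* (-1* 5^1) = -8424 / 5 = -1684.80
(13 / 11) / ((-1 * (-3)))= 13 / 33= 0.39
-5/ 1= -5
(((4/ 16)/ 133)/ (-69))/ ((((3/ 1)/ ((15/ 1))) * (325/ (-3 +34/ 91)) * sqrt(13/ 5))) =239 * sqrt(65)/ 2822661660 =0.00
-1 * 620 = -620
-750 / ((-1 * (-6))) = -125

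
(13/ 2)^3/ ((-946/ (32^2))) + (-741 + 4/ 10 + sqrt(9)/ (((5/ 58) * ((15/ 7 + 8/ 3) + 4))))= -452365073/ 437525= -1033.92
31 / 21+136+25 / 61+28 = 212500 / 1281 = 165.89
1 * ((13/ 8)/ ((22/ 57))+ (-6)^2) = 7077/ 176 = 40.21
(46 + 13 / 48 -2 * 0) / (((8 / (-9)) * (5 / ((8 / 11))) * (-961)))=6663 / 845680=0.01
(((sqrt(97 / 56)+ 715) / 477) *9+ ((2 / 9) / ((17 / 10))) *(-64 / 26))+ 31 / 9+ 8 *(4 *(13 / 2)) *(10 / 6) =sqrt(1358) / 1484+ 38295878 / 105417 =363.30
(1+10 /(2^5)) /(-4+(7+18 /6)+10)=21 /256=0.08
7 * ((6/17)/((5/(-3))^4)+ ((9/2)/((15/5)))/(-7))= -25071/21250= -1.18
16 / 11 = 1.45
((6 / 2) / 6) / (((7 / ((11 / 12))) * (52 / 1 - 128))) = -11 / 12768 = -0.00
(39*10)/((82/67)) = 13065/41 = 318.66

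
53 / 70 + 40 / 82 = 3573 / 2870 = 1.24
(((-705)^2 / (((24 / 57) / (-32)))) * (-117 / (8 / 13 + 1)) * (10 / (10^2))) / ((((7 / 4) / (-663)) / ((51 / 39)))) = -6641694179640 / 49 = -135544779176.33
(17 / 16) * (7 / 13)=119 / 208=0.57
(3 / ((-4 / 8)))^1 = -6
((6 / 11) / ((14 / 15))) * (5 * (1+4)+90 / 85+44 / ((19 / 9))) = 681705 / 24871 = 27.41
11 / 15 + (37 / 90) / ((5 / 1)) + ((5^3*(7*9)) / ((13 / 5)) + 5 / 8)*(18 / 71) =638684107 / 830700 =768.85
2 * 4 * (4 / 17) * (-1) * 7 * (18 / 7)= -576 / 17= -33.88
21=21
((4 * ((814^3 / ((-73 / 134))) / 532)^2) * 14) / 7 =2611716485577423559808 / 94264681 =27706204040274.89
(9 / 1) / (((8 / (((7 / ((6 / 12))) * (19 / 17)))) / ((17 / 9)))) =133 / 4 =33.25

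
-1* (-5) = 5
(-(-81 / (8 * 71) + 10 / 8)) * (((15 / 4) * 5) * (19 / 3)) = -298775 / 2272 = -131.50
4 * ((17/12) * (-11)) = -187/3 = -62.33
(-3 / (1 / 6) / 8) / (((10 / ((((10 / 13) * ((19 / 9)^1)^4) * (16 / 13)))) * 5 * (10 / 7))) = -1824494 / 3080025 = -0.59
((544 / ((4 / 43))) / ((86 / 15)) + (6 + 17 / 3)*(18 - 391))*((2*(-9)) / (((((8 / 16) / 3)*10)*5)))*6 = 215892 / 5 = 43178.40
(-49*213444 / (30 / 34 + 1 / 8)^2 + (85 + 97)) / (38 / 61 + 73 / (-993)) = -11717346215245314 / 624651089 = -18758225.87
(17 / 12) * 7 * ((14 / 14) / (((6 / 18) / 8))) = 238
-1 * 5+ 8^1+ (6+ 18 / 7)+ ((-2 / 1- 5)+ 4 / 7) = 36 / 7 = 5.14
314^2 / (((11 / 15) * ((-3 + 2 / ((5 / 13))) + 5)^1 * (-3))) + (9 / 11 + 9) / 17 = -10474853 / 1683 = -6223.92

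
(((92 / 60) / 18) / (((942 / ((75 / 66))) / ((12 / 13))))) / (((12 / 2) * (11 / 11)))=115 / 7274124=0.00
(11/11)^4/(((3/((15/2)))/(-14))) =-35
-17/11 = -1.55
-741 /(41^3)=-741 /68921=-0.01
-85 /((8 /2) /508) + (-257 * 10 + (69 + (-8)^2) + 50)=-13182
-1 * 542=-542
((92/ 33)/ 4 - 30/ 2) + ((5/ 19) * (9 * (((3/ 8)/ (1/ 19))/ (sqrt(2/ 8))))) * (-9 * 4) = -40567/ 33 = -1229.30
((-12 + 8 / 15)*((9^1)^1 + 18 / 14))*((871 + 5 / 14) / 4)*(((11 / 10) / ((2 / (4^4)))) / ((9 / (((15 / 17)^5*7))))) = -14956169184000 / 9938999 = -1504796.33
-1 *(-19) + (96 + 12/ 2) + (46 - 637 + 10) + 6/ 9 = -1378/ 3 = -459.33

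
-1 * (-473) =473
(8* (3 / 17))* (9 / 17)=0.75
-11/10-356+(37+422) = 1019/10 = 101.90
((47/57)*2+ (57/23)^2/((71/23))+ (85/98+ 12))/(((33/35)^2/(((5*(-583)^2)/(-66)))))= -52867926007375/110580228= -478095.65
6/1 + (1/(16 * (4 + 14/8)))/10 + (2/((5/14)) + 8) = 18033/920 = 19.60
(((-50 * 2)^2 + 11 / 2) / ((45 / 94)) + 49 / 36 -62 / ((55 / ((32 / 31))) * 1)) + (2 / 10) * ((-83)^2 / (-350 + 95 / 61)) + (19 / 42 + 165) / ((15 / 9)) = 2061756752779 / 98198100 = 20995.89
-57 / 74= -0.77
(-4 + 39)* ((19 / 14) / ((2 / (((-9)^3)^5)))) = -19559657548991655 / 4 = -4889914387247913.75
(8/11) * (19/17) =0.81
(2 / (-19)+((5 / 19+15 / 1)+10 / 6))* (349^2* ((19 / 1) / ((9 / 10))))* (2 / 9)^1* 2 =4672286360 / 243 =19227515.88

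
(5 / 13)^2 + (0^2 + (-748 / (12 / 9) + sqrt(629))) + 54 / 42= -661967 / 1183 + sqrt(629)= -534.49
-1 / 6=-0.17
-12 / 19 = -0.63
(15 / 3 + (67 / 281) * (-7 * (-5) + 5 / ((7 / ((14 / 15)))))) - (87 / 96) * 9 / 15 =1748099 / 134880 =12.96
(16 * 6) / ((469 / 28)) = 384 / 67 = 5.73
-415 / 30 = -83 / 6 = -13.83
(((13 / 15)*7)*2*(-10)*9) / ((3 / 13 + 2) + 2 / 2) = -338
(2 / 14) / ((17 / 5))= 0.04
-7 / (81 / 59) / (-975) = 413 / 78975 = 0.01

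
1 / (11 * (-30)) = -1 / 330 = -0.00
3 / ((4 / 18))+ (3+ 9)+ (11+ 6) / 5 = 289 / 10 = 28.90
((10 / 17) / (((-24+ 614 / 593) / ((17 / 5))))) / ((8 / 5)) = -0.05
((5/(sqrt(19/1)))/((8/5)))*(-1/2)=-25*sqrt(19)/304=-0.36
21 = 21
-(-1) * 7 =7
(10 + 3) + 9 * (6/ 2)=40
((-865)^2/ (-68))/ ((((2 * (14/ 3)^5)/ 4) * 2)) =-181818675/ 36572032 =-4.97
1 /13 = 0.08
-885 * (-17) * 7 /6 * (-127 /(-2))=4458335 /4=1114583.75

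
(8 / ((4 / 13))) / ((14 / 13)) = 169 / 7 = 24.14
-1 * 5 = -5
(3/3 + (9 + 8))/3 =6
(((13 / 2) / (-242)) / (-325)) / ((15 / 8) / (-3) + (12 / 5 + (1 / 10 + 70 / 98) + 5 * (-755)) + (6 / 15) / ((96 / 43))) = -84 / 3834096145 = -0.00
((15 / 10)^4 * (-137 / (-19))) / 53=11097 / 16112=0.69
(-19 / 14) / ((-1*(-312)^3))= -19 / 425198592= -0.00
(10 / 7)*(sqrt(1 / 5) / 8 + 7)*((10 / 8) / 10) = sqrt(5) / 224 + 5 / 4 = 1.26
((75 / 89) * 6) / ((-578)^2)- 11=-11.00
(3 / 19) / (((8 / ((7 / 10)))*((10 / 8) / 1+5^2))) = 1 / 1900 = 0.00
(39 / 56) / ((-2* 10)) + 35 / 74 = 0.44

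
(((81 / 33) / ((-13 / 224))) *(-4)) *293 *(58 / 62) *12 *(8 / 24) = 822237696 / 4433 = 185481.10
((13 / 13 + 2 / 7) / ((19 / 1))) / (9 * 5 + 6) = 3 / 2261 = 0.00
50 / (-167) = -50 / 167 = -0.30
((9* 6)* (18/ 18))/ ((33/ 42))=756/ 11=68.73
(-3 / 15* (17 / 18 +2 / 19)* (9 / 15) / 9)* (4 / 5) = -718 / 64125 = -0.01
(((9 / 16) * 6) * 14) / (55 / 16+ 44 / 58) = 7308 / 649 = 11.26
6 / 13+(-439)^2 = 2505379 / 13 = 192721.46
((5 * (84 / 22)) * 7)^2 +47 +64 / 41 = 88837811 / 4961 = 17907.24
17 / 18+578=10421 / 18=578.94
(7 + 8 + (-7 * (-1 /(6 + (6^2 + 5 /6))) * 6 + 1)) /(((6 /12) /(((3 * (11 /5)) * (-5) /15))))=-96008 /1285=-74.71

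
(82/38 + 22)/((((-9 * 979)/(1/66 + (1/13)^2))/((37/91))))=-147815/6293425138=-0.00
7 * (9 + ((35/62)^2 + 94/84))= 842575/11532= 73.06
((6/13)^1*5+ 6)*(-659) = -71172/13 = -5474.77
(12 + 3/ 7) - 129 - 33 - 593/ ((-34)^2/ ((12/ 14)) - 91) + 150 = -0.04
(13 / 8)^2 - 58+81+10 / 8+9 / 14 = 12335 / 448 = 27.53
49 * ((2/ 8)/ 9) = 49/ 36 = 1.36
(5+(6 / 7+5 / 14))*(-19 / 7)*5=-8265 / 98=-84.34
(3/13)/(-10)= -0.02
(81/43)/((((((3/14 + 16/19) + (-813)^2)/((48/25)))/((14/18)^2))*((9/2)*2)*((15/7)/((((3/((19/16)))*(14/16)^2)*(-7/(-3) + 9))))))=32000528/8505197443125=0.00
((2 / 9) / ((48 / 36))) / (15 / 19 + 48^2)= 19 / 262746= 0.00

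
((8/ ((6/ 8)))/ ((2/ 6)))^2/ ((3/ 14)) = 14336/ 3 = 4778.67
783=783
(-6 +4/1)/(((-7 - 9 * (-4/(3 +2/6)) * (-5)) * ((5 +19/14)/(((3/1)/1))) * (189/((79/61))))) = 316/2980521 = 0.00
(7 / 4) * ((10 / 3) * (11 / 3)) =385 / 18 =21.39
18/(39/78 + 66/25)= 900/157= 5.73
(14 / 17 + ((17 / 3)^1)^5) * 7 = 168986797 / 4131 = 40907.00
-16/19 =-0.84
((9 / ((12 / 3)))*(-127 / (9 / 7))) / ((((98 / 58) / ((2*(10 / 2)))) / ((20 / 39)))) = -184150 / 273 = -674.54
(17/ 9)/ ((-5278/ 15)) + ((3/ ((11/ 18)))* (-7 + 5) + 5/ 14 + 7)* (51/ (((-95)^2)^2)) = -38089097737/ 7093290579375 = -0.01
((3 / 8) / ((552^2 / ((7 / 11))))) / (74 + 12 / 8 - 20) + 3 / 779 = 1488179789 / 386429269248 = 0.00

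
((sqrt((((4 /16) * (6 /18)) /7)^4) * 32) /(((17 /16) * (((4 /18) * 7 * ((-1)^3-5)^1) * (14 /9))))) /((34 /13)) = -0.00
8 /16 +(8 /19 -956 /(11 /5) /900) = 8243 /18810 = 0.44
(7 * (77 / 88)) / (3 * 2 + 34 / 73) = 3577 / 3776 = 0.95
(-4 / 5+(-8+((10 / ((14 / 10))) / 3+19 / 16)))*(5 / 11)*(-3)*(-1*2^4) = -799 / 7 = -114.14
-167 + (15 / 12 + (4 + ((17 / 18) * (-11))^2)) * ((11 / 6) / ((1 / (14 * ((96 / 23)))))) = 22277599 / 1863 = 11957.92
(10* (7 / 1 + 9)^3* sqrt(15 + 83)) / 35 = 8192* sqrt(2) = 11585.24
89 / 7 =12.71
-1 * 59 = -59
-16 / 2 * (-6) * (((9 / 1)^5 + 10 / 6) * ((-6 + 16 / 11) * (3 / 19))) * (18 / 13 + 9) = -21125229.30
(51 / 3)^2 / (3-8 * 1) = -289 / 5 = -57.80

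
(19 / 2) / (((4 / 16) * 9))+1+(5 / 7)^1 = 374 / 63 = 5.94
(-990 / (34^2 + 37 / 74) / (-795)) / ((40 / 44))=242 / 204315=0.00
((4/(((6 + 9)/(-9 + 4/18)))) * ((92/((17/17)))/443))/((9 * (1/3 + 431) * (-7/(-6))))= -29072/270856845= -0.00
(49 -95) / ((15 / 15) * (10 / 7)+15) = -2.80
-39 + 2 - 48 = -85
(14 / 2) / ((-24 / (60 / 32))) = -35 / 64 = -0.55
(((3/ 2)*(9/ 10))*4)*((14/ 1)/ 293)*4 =1.03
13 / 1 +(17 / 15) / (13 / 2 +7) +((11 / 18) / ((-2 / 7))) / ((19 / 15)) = 11.40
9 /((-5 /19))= -171 /5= -34.20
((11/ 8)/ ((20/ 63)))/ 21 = 33/ 160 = 0.21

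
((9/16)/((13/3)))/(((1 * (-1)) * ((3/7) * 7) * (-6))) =3/416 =0.01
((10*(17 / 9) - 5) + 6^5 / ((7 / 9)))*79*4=199310996 / 63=3163666.60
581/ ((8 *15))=581/ 120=4.84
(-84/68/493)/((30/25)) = -35/16762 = -0.00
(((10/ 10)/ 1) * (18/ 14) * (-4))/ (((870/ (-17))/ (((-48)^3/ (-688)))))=16.15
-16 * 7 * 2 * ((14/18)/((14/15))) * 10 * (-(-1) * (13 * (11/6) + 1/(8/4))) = -408800/9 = -45422.22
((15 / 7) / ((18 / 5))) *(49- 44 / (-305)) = 74945 / 2562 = 29.25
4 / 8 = 1 / 2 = 0.50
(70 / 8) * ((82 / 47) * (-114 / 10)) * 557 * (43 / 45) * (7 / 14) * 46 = -3003910469 / 1410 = -2130432.96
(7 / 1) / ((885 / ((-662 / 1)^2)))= 3067708 / 885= 3466.34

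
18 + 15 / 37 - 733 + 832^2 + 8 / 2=25585996 / 37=691513.41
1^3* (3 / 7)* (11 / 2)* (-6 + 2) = -66 / 7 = -9.43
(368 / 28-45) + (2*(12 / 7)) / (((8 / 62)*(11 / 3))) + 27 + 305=23669 / 77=307.39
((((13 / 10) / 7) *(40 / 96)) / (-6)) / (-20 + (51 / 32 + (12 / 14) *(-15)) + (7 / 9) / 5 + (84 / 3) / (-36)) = 130 / 321407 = 0.00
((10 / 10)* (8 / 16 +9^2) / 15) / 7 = 163 / 210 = 0.78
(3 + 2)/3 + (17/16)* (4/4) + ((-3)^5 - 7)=-11869/48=-247.27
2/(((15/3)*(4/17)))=17/10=1.70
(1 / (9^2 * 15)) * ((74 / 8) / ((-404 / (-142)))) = 2627 / 981720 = 0.00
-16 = -16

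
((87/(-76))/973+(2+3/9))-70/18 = -1.56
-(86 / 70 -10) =307 / 35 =8.77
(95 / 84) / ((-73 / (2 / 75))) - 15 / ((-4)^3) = 344317 / 1471680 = 0.23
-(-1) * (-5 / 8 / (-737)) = 5 / 5896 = 0.00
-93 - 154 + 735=488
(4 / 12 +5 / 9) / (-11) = -0.08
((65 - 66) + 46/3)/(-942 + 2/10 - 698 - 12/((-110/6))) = -2365/270459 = -0.01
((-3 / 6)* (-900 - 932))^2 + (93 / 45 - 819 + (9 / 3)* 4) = 838251.07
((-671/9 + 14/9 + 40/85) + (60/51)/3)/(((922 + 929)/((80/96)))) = -18395/566406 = -0.03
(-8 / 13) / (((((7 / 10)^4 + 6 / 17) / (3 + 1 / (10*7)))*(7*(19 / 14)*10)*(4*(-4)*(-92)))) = -89675 / 4009189639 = -0.00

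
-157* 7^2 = -7693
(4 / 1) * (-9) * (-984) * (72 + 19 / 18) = 2587920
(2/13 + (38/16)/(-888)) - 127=-11714743/92352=-126.85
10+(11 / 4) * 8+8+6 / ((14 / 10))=310 / 7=44.29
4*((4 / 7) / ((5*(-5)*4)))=-0.02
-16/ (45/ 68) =-1088/ 45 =-24.18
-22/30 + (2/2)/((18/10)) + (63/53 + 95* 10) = 2268161/2385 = 951.01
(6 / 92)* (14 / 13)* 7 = 147 / 299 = 0.49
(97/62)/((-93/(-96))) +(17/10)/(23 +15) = 606097/365180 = 1.66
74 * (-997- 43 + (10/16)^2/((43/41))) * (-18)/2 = 952731315/1376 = 692391.94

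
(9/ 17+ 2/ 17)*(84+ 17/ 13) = 12199/ 221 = 55.20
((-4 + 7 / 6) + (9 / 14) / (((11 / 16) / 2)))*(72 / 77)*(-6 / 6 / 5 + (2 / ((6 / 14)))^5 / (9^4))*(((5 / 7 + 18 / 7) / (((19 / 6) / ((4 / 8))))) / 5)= -814927076 / 63495684945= -0.01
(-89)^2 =7921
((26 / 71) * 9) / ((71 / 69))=16146 / 5041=3.20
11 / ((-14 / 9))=-7.07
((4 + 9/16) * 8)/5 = 73/10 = 7.30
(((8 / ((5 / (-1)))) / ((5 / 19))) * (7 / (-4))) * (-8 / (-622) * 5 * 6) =6384 / 1555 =4.11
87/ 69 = 29/ 23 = 1.26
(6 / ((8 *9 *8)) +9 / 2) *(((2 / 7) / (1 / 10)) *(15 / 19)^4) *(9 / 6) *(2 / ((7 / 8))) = 109603125 / 6385729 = 17.16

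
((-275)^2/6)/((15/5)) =75625/18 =4201.39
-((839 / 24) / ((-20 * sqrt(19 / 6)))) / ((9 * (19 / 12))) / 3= 839 * sqrt(114) / 389880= 0.02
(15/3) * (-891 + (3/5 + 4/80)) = -17807/4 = -4451.75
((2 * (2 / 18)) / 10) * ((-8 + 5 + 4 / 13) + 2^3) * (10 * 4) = 184 / 39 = 4.72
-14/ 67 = -0.21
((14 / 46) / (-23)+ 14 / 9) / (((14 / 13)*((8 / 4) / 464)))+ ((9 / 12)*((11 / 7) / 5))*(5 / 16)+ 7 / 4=712577353 / 2132928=334.08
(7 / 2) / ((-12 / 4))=-7 / 6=-1.17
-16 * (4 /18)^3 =-128 /729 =-0.18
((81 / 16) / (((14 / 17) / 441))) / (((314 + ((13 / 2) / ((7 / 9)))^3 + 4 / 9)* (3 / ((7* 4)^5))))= 384078529191168 / 22180037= 17316406.15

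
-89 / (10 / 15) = -267 / 2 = -133.50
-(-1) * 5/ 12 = 5/ 12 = 0.42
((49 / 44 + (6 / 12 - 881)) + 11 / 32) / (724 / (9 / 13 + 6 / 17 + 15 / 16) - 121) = -2169364653 / 602530016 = -3.60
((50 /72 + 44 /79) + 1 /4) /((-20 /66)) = -4697 /948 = -4.95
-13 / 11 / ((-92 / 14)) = 91 / 506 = 0.18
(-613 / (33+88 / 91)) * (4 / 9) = -223132 / 27819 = -8.02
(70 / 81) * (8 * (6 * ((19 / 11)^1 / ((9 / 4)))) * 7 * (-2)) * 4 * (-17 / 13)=81034240 / 34749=2331.99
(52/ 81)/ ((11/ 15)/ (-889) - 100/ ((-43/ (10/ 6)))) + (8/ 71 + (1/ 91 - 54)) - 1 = -21207275127104/ 387625944069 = -54.71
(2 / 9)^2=4 / 81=0.05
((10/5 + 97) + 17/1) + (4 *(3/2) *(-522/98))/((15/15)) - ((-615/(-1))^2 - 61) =-18525918/49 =-378079.96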